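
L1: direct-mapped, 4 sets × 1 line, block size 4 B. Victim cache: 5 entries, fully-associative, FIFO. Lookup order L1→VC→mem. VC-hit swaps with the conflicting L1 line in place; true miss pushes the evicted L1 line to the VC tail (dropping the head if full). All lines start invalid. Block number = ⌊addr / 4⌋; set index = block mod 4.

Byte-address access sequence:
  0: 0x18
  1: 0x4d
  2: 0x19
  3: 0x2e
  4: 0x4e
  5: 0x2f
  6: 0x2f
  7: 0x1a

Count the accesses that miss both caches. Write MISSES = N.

  [0] addr=0x18 blk=6 s=2: MISS | VC []
  [1] addr=0x4d blk=19 s=3: MISS | VC []
  [2] addr=0x19 blk=6 s=2: L1-HIT | VC []
  [3] addr=0x2e blk=11 s=3: MISS | VC [19]
  [4] addr=0x4e blk=19 s=3: VC-HIT | VC [11]
  [5] addr=0x2f blk=11 s=3: VC-HIT | VC [19]
  [6] addr=0x2f blk=11 s=3: L1-HIT | VC [19]
  [7] addr=0x1a blk=6 s=2: L1-HIT | VC [19]

MISSES = 3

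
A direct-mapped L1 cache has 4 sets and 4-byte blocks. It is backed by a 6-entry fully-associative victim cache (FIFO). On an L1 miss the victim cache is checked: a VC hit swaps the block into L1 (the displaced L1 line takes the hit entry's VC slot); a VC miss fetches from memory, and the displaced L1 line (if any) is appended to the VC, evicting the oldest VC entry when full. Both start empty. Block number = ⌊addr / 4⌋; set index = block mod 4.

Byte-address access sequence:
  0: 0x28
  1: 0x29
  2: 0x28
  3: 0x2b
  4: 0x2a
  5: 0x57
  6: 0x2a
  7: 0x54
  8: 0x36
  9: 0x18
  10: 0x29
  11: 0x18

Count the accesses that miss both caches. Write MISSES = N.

#0 0x28→b10/s2 MISS; vc=[]
#1 0x29→b10/s2 L1-HIT; vc=[]
#2 0x28→b10/s2 L1-HIT; vc=[]
#3 0x2b→b10/s2 L1-HIT; vc=[]
#4 0x2a→b10/s2 L1-HIT; vc=[]
#5 0x57→b21/s1 MISS; vc=[]
#6 0x2a→b10/s2 L1-HIT; vc=[]
#7 0x54→b21/s1 L1-HIT; vc=[]
#8 0x36→b13/s1 MISS; vc=[21]
#9 0x18→b6/s2 MISS; vc=[21,10]
#10 0x29→b10/s2 VC-HIT; vc=[21,6]
#11 0x18→b6/s2 VC-HIT; vc=[21,10]

MISSES = 4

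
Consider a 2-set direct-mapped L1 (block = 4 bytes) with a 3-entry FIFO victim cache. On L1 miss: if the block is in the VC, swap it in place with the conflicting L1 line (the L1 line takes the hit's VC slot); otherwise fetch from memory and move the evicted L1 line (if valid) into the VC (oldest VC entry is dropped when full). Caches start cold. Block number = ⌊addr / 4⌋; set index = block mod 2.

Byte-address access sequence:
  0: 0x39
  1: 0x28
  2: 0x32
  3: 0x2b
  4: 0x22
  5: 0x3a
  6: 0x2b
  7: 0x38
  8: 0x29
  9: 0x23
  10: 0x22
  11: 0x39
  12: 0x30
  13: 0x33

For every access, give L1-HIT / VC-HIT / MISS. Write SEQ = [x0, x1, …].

  [0] addr=0x39 blk=14 s=0: MISS | VC []
  [1] addr=0x28 blk=10 s=0: MISS | VC [14]
  [2] addr=0x32 blk=12 s=0: MISS | VC [14, 10]
  [3] addr=0x2b blk=10 s=0: VC-HIT | VC [14, 12]
  [4] addr=0x22 blk=8 s=0: MISS | VC [14, 12, 10]
  [5] addr=0x3a blk=14 s=0: VC-HIT | VC [8, 12, 10]
  [6] addr=0x2b blk=10 s=0: VC-HIT | VC [8, 12, 14]
  [7] addr=0x38 blk=14 s=0: VC-HIT | VC [8, 12, 10]
  [8] addr=0x29 blk=10 s=0: VC-HIT | VC [8, 12, 14]
  [9] addr=0x23 blk=8 s=0: VC-HIT | VC [10, 12, 14]
  [10] addr=0x22 blk=8 s=0: L1-HIT | VC [10, 12, 14]
  [11] addr=0x39 blk=14 s=0: VC-HIT | VC [10, 12, 8]
  [12] addr=0x30 blk=12 s=0: VC-HIT | VC [10, 14, 8]
  [13] addr=0x33 blk=12 s=0: L1-HIT | VC [10, 14, 8]

SEQ = [MISS, MISS, MISS, VC-HIT, MISS, VC-HIT, VC-HIT, VC-HIT, VC-HIT, VC-HIT, L1-HIT, VC-HIT, VC-HIT, L1-HIT]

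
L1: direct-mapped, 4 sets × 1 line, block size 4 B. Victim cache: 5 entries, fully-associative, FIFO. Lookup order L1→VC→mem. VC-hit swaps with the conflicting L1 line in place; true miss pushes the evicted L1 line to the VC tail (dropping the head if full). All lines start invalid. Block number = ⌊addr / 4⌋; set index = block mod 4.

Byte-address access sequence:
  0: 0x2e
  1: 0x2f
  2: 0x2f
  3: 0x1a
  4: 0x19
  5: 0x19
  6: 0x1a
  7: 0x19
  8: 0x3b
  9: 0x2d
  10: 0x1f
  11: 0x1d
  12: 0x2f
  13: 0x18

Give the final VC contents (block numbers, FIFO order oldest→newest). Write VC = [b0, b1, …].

#0 0x2e→b11/s3 MISS; vc=[]
#1 0x2f→b11/s3 L1-HIT; vc=[]
#2 0x2f→b11/s3 L1-HIT; vc=[]
#3 0x1a→b6/s2 MISS; vc=[]
#4 0x19→b6/s2 L1-HIT; vc=[]
#5 0x19→b6/s2 L1-HIT; vc=[]
#6 0x1a→b6/s2 L1-HIT; vc=[]
#7 0x19→b6/s2 L1-HIT; vc=[]
#8 0x3b→b14/s2 MISS; vc=[6]
#9 0x2d→b11/s3 L1-HIT; vc=[6]
#10 0x1f→b7/s3 MISS; vc=[6,11]
#11 0x1d→b7/s3 L1-HIT; vc=[6,11]
#12 0x2f→b11/s3 VC-HIT; vc=[6,7]
#13 0x18→b6/s2 VC-HIT; vc=[14,7]

VC = [14, 7]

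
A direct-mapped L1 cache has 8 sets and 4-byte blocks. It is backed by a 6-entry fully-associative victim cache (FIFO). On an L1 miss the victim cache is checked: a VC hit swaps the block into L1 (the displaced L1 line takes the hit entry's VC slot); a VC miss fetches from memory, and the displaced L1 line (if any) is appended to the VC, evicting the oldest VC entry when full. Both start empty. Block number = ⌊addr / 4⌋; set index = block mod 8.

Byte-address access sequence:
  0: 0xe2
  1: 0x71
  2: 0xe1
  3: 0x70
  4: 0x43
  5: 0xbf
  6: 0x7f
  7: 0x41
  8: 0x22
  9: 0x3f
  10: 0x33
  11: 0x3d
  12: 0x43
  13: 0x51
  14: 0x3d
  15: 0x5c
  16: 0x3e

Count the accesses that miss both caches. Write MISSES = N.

MISSES = 10

#0 0xe2→b56/s0 MISS; vc=[]
#1 0x71→b28/s4 MISS; vc=[]
#2 0xe1→b56/s0 L1-HIT; vc=[]
#3 0x70→b28/s4 L1-HIT; vc=[]
#4 0x43→b16/s0 MISS; vc=[56]
#5 0xbf→b47/s7 MISS; vc=[56]
#6 0x7f→b31/s7 MISS; vc=[56,47]
#7 0x41→b16/s0 L1-HIT; vc=[56,47]
#8 0x22→b8/s0 MISS; vc=[56,47,16]
#9 0x3f→b15/s7 MISS; vc=[56,47,16,31]
#10 0x33→b12/s4 MISS; vc=[56,47,16,31,28]
#11 0x3d→b15/s7 L1-HIT; vc=[56,47,16,31,28]
#12 0x43→b16/s0 VC-HIT; vc=[56,47,8,31,28]
#13 0x51→b20/s4 MISS; vc=[56,47,8,31,28,12]
#14 0x3d→b15/s7 L1-HIT; vc=[56,47,8,31,28,12]
#15 0x5c→b23/s7 MISS; vc=[47,8,31,28,12,15]
#16 0x3e→b15/s7 VC-HIT; vc=[47,8,31,28,12,23]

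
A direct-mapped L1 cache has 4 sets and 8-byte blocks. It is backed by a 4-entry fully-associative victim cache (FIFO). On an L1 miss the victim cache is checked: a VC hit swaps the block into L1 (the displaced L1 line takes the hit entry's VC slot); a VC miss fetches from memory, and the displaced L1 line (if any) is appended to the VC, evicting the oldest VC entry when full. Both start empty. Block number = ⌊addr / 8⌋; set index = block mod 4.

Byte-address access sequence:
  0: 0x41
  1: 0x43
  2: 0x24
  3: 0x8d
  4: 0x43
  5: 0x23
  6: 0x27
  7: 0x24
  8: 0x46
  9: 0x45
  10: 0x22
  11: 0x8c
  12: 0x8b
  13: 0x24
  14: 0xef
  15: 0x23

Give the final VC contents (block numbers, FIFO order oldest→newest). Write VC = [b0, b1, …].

  [0] addr=0x41 blk=8 s=0: MISS | VC []
  [1] addr=0x43 blk=8 s=0: L1-HIT | VC []
  [2] addr=0x24 blk=4 s=0: MISS | VC [8]
  [3] addr=0x8d blk=17 s=1: MISS | VC [8]
  [4] addr=0x43 blk=8 s=0: VC-HIT | VC [4]
  [5] addr=0x23 blk=4 s=0: VC-HIT | VC [8]
  [6] addr=0x27 blk=4 s=0: L1-HIT | VC [8]
  [7] addr=0x24 blk=4 s=0: L1-HIT | VC [8]
  [8] addr=0x46 blk=8 s=0: VC-HIT | VC [4]
  [9] addr=0x45 blk=8 s=0: L1-HIT | VC [4]
  [10] addr=0x22 blk=4 s=0: VC-HIT | VC [8]
  [11] addr=0x8c blk=17 s=1: L1-HIT | VC [8]
  [12] addr=0x8b blk=17 s=1: L1-HIT | VC [8]
  [13] addr=0x24 blk=4 s=0: L1-HIT | VC [8]
  [14] addr=0xef blk=29 s=1: MISS | VC [8, 17]
  [15] addr=0x23 blk=4 s=0: L1-HIT | VC [8, 17]

VC = [8, 17]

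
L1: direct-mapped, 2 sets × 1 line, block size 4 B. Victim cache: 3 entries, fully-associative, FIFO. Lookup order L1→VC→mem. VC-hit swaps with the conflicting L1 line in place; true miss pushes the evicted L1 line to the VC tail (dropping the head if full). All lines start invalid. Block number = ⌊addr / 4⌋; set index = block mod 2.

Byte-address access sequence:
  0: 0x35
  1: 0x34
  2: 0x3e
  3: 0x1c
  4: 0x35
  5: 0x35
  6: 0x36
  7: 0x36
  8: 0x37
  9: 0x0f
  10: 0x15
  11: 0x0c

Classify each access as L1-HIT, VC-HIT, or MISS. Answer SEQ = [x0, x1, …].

SEQ = [MISS, L1-HIT, MISS, MISS, VC-HIT, L1-HIT, L1-HIT, L1-HIT, L1-HIT, MISS, MISS, VC-HIT]

  [0] addr=0x35 blk=13 s=1: MISS | VC []
  [1] addr=0x34 blk=13 s=1: L1-HIT | VC []
  [2] addr=0x3e blk=15 s=1: MISS | VC [13]
  [3] addr=0x1c blk=7 s=1: MISS | VC [13, 15]
  [4] addr=0x35 blk=13 s=1: VC-HIT | VC [7, 15]
  [5] addr=0x35 blk=13 s=1: L1-HIT | VC [7, 15]
  [6] addr=0x36 blk=13 s=1: L1-HIT | VC [7, 15]
  [7] addr=0x36 blk=13 s=1: L1-HIT | VC [7, 15]
  [8] addr=0x37 blk=13 s=1: L1-HIT | VC [7, 15]
  [9] addr=0xf blk=3 s=1: MISS | VC [7, 15, 13]
  [10] addr=0x15 blk=5 s=1: MISS | VC [15, 13, 3]
  [11] addr=0xc blk=3 s=1: VC-HIT | VC [15, 13, 5]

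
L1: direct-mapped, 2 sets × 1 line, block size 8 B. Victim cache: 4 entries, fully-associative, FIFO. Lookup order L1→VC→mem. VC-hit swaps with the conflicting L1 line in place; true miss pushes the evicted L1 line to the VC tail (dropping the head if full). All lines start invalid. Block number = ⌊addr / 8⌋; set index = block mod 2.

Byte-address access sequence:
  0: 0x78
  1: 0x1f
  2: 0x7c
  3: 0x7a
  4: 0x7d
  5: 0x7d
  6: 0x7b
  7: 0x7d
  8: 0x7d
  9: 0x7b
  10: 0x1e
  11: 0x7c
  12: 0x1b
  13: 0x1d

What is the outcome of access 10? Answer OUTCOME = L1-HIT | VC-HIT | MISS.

#0 0x78→b15/s1 MISS; vc=[]
#1 0x1f→b3/s1 MISS; vc=[15]
#2 0x7c→b15/s1 VC-HIT; vc=[3]
#3 0x7a→b15/s1 L1-HIT; vc=[3]
#4 0x7d→b15/s1 L1-HIT; vc=[3]
#5 0x7d→b15/s1 L1-HIT; vc=[3]
#6 0x7b→b15/s1 L1-HIT; vc=[3]
#7 0x7d→b15/s1 L1-HIT; vc=[3]
#8 0x7d→b15/s1 L1-HIT; vc=[3]
#9 0x7b→b15/s1 L1-HIT; vc=[3]
#10 0x1e→b3/s1 VC-HIT; vc=[15]
#11 0x7c→b15/s1 VC-HIT; vc=[3]
#12 0x1b→b3/s1 VC-HIT; vc=[15]
#13 0x1d→b3/s1 L1-HIT; vc=[15]

OUTCOME = VC-HIT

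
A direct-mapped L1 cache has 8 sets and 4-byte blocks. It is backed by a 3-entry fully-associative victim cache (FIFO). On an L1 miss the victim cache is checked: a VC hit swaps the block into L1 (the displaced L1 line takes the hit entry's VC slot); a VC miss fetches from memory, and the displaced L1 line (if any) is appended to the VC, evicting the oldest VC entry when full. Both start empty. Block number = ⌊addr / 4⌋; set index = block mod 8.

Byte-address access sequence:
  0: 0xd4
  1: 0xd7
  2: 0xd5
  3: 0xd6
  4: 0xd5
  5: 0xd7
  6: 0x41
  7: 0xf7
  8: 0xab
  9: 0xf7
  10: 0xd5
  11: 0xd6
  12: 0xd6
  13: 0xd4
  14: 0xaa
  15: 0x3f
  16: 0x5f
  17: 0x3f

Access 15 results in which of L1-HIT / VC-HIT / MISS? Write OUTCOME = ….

0: 0xd4 (blk 53, set 5) → MISS  vc=[]
1: 0xd7 (blk 53, set 5) → L1-HIT  vc=[]
2: 0xd5 (blk 53, set 5) → L1-HIT  vc=[]
3: 0xd6 (blk 53, set 5) → L1-HIT  vc=[]
4: 0xd5 (blk 53, set 5) → L1-HIT  vc=[]
5: 0xd7 (blk 53, set 5) → L1-HIT  vc=[]
6: 0x41 (blk 16, set 0) → MISS  vc=[]
7: 0xf7 (blk 61, set 5) → MISS  vc=[53]
8: 0xab (blk 42, set 2) → MISS  vc=[53]
9: 0xf7 (blk 61, set 5) → L1-HIT  vc=[53]
10: 0xd5 (blk 53, set 5) → VC-HIT  vc=[61]
11: 0xd6 (blk 53, set 5) → L1-HIT  vc=[61]
12: 0xd6 (blk 53, set 5) → L1-HIT  vc=[61]
13: 0xd4 (blk 53, set 5) → L1-HIT  vc=[61]
14: 0xaa (blk 42, set 2) → L1-HIT  vc=[61]
15: 0x3f (blk 15, set 7) → MISS  vc=[61]
16: 0x5f (blk 23, set 7) → MISS  vc=[61, 15]
17: 0x3f (blk 15, set 7) → VC-HIT  vc=[61, 23]

OUTCOME = MISS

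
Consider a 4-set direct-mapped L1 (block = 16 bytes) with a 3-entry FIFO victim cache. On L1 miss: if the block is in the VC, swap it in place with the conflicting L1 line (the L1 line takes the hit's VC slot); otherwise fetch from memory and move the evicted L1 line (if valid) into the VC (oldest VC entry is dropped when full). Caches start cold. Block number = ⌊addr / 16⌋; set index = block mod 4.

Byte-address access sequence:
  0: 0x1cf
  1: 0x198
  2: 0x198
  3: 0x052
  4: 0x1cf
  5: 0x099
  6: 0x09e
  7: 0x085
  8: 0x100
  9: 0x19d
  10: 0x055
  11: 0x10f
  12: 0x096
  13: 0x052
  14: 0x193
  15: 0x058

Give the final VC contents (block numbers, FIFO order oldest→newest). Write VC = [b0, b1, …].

VC = [8, 9, 25]

#0 0x1cf→b28/s0 MISS; vc=[]
#1 0x198→b25/s1 MISS; vc=[]
#2 0x198→b25/s1 L1-HIT; vc=[]
#3 0x52→b5/s1 MISS; vc=[25]
#4 0x1cf→b28/s0 L1-HIT; vc=[25]
#5 0x99→b9/s1 MISS; vc=[25,5]
#6 0x9e→b9/s1 L1-HIT; vc=[25,5]
#7 0x85→b8/s0 MISS; vc=[25,5,28]
#8 0x100→b16/s0 MISS; vc=[5,28,8]
#9 0x19d→b25/s1 MISS; vc=[28,8,9]
#10 0x55→b5/s1 MISS; vc=[8,9,25]
#11 0x10f→b16/s0 L1-HIT; vc=[8,9,25]
#12 0x96→b9/s1 VC-HIT; vc=[8,5,25]
#13 0x52→b5/s1 VC-HIT; vc=[8,9,25]
#14 0x193→b25/s1 VC-HIT; vc=[8,9,5]
#15 0x58→b5/s1 VC-HIT; vc=[8,9,25]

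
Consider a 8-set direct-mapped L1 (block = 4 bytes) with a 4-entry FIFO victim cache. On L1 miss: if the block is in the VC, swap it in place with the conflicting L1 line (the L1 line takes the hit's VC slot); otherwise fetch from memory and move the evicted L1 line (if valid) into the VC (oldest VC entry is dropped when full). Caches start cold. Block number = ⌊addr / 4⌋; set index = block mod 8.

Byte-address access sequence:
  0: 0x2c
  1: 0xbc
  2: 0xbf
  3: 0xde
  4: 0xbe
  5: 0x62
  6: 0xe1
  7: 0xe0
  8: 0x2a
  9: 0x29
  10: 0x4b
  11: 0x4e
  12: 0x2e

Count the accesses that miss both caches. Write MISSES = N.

MISSES = 8

  [0] addr=0x2c blk=11 s=3: MISS | VC []
  [1] addr=0xbc blk=47 s=7: MISS | VC []
  [2] addr=0xbf blk=47 s=7: L1-HIT | VC []
  [3] addr=0xde blk=55 s=7: MISS | VC [47]
  [4] addr=0xbe blk=47 s=7: VC-HIT | VC [55]
  [5] addr=0x62 blk=24 s=0: MISS | VC [55]
  [6] addr=0xe1 blk=56 s=0: MISS | VC [55, 24]
  [7] addr=0xe0 blk=56 s=0: L1-HIT | VC [55, 24]
  [8] addr=0x2a blk=10 s=2: MISS | VC [55, 24]
  [9] addr=0x29 blk=10 s=2: L1-HIT | VC [55, 24]
  [10] addr=0x4b blk=18 s=2: MISS | VC [55, 24, 10]
  [11] addr=0x4e blk=19 s=3: MISS | VC [55, 24, 10, 11]
  [12] addr=0x2e blk=11 s=3: VC-HIT | VC [55, 24, 10, 19]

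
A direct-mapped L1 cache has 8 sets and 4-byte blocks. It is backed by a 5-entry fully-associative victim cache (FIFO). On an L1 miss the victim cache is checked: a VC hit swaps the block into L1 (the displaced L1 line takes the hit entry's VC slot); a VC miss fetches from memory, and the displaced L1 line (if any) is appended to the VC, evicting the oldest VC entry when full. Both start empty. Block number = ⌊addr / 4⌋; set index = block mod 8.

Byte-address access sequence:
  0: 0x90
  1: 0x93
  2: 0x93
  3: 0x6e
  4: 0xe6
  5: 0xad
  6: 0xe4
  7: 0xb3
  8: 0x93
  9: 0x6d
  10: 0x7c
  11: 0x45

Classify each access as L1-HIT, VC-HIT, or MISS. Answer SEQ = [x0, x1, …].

#0 0x90→b36/s4 MISS; vc=[]
#1 0x93→b36/s4 L1-HIT; vc=[]
#2 0x93→b36/s4 L1-HIT; vc=[]
#3 0x6e→b27/s3 MISS; vc=[]
#4 0xe6→b57/s1 MISS; vc=[]
#5 0xad→b43/s3 MISS; vc=[27]
#6 0xe4→b57/s1 L1-HIT; vc=[27]
#7 0xb3→b44/s4 MISS; vc=[27,36]
#8 0x93→b36/s4 VC-HIT; vc=[27,44]
#9 0x6d→b27/s3 VC-HIT; vc=[43,44]
#10 0x7c→b31/s7 MISS; vc=[43,44]
#11 0x45→b17/s1 MISS; vc=[43,44,57]

SEQ = [MISS, L1-HIT, L1-HIT, MISS, MISS, MISS, L1-HIT, MISS, VC-HIT, VC-HIT, MISS, MISS]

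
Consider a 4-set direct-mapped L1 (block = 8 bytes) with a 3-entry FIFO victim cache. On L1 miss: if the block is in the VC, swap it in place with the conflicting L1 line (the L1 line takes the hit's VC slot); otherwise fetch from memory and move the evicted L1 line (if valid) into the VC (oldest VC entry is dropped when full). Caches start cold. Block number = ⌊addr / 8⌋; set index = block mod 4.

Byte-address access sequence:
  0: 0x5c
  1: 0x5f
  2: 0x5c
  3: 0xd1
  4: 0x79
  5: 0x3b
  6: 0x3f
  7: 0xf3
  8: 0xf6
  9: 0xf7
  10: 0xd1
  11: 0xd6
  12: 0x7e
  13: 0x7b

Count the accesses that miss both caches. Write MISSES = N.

MISSES = 5

  [0] addr=0x5c blk=11 s=3: MISS | VC []
  [1] addr=0x5f blk=11 s=3: L1-HIT | VC []
  [2] addr=0x5c blk=11 s=3: L1-HIT | VC []
  [3] addr=0xd1 blk=26 s=2: MISS | VC []
  [4] addr=0x79 blk=15 s=3: MISS | VC [11]
  [5] addr=0x3b blk=7 s=3: MISS | VC [11, 15]
  [6] addr=0x3f blk=7 s=3: L1-HIT | VC [11, 15]
  [7] addr=0xf3 blk=30 s=2: MISS | VC [11, 15, 26]
  [8] addr=0xf6 blk=30 s=2: L1-HIT | VC [11, 15, 26]
  [9] addr=0xf7 blk=30 s=2: L1-HIT | VC [11, 15, 26]
  [10] addr=0xd1 blk=26 s=2: VC-HIT | VC [11, 15, 30]
  [11] addr=0xd6 blk=26 s=2: L1-HIT | VC [11, 15, 30]
  [12] addr=0x7e blk=15 s=3: VC-HIT | VC [11, 7, 30]
  [13] addr=0x7b blk=15 s=3: L1-HIT | VC [11, 7, 30]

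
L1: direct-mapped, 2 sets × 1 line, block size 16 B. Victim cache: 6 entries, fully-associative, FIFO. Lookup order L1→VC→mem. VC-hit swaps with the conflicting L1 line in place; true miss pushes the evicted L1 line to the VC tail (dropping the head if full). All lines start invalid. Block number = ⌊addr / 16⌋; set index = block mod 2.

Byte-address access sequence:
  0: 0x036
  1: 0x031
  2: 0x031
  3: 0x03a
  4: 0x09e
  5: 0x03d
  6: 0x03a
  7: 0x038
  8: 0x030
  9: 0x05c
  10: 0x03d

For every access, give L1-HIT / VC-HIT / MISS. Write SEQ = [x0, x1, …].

SEQ = [MISS, L1-HIT, L1-HIT, L1-HIT, MISS, VC-HIT, L1-HIT, L1-HIT, L1-HIT, MISS, VC-HIT]

0: 0x36 (blk 3, set 1) → MISS  vc=[]
1: 0x31 (blk 3, set 1) → L1-HIT  vc=[]
2: 0x31 (blk 3, set 1) → L1-HIT  vc=[]
3: 0x3a (blk 3, set 1) → L1-HIT  vc=[]
4: 0x9e (blk 9, set 1) → MISS  vc=[3]
5: 0x3d (blk 3, set 1) → VC-HIT  vc=[9]
6: 0x3a (blk 3, set 1) → L1-HIT  vc=[9]
7: 0x38 (blk 3, set 1) → L1-HIT  vc=[9]
8: 0x30 (blk 3, set 1) → L1-HIT  vc=[9]
9: 0x5c (blk 5, set 1) → MISS  vc=[9, 3]
10: 0x3d (blk 3, set 1) → VC-HIT  vc=[9, 5]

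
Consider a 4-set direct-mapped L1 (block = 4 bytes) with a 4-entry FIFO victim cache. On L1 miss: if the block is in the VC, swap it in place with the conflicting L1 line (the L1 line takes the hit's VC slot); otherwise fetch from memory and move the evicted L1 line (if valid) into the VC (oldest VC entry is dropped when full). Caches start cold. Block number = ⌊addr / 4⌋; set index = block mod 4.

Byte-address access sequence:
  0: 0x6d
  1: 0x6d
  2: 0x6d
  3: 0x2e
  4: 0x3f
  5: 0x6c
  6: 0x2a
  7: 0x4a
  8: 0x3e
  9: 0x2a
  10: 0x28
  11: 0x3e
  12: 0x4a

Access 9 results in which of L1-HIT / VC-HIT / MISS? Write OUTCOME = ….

0: 0x6d (blk 27, set 3) → MISS  vc=[]
1: 0x6d (blk 27, set 3) → L1-HIT  vc=[]
2: 0x6d (blk 27, set 3) → L1-HIT  vc=[]
3: 0x2e (blk 11, set 3) → MISS  vc=[27]
4: 0x3f (blk 15, set 3) → MISS  vc=[27, 11]
5: 0x6c (blk 27, set 3) → VC-HIT  vc=[15, 11]
6: 0x2a (blk 10, set 2) → MISS  vc=[15, 11]
7: 0x4a (blk 18, set 2) → MISS  vc=[15, 11, 10]
8: 0x3e (blk 15, set 3) → VC-HIT  vc=[27, 11, 10]
9: 0x2a (blk 10, set 2) → VC-HIT  vc=[27, 11, 18]
10: 0x28 (blk 10, set 2) → L1-HIT  vc=[27, 11, 18]
11: 0x3e (blk 15, set 3) → L1-HIT  vc=[27, 11, 18]
12: 0x4a (blk 18, set 2) → VC-HIT  vc=[27, 11, 10]

OUTCOME = VC-HIT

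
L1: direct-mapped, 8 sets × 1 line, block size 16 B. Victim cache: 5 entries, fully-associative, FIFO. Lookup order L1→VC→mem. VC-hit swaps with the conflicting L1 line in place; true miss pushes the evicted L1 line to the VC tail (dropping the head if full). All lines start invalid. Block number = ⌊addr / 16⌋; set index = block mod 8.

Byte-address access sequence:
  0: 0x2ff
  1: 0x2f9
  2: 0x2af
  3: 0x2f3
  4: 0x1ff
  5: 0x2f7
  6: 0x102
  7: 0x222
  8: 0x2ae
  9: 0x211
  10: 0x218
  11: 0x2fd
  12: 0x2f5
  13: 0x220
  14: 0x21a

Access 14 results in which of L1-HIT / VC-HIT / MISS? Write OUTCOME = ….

  [0] addr=0x2ff blk=47 s=7: MISS | VC []
  [1] addr=0x2f9 blk=47 s=7: L1-HIT | VC []
  [2] addr=0x2af blk=42 s=2: MISS | VC []
  [3] addr=0x2f3 blk=47 s=7: L1-HIT | VC []
  [4] addr=0x1ff blk=31 s=7: MISS | VC [47]
  [5] addr=0x2f7 blk=47 s=7: VC-HIT | VC [31]
  [6] addr=0x102 blk=16 s=0: MISS | VC [31]
  [7] addr=0x222 blk=34 s=2: MISS | VC [31, 42]
  [8] addr=0x2ae blk=42 s=2: VC-HIT | VC [31, 34]
  [9] addr=0x211 blk=33 s=1: MISS | VC [31, 34]
  [10] addr=0x218 blk=33 s=1: L1-HIT | VC [31, 34]
  [11] addr=0x2fd blk=47 s=7: L1-HIT | VC [31, 34]
  [12] addr=0x2f5 blk=47 s=7: L1-HIT | VC [31, 34]
  [13] addr=0x220 blk=34 s=2: VC-HIT | VC [31, 42]
  [14] addr=0x21a blk=33 s=1: L1-HIT | VC [31, 42]

OUTCOME = L1-HIT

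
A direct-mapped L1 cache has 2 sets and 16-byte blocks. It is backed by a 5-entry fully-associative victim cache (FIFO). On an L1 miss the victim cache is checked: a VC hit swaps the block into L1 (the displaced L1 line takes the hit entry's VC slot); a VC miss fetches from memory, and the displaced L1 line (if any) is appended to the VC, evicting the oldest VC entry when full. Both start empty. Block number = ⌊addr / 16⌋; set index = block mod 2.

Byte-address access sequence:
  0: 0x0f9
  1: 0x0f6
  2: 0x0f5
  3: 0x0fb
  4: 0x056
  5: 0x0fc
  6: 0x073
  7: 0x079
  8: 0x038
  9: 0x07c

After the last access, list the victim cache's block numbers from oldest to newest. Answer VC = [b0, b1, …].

VC = [5, 15, 3]

0: 0xf9 (blk 15, set 1) → MISS  vc=[]
1: 0xf6 (blk 15, set 1) → L1-HIT  vc=[]
2: 0xf5 (blk 15, set 1) → L1-HIT  vc=[]
3: 0xfb (blk 15, set 1) → L1-HIT  vc=[]
4: 0x56 (blk 5, set 1) → MISS  vc=[15]
5: 0xfc (blk 15, set 1) → VC-HIT  vc=[5]
6: 0x73 (blk 7, set 1) → MISS  vc=[5, 15]
7: 0x79 (blk 7, set 1) → L1-HIT  vc=[5, 15]
8: 0x38 (blk 3, set 1) → MISS  vc=[5, 15, 7]
9: 0x7c (blk 7, set 1) → VC-HIT  vc=[5, 15, 3]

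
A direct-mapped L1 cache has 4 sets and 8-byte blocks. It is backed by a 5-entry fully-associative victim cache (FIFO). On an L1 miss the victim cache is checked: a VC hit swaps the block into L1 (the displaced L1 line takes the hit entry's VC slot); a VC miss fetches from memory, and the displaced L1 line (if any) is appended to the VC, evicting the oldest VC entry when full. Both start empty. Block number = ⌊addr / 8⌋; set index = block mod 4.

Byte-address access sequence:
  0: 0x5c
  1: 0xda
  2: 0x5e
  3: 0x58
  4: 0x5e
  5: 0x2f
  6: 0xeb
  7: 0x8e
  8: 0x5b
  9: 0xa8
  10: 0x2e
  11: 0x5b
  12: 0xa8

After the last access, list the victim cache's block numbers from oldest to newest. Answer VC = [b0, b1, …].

VC = [27, 5, 29, 17]

  [0] addr=0x5c blk=11 s=3: MISS | VC []
  [1] addr=0xda blk=27 s=3: MISS | VC [11]
  [2] addr=0x5e blk=11 s=3: VC-HIT | VC [27]
  [3] addr=0x58 blk=11 s=3: L1-HIT | VC [27]
  [4] addr=0x5e blk=11 s=3: L1-HIT | VC [27]
  [5] addr=0x2f blk=5 s=1: MISS | VC [27]
  [6] addr=0xeb blk=29 s=1: MISS | VC [27, 5]
  [7] addr=0x8e blk=17 s=1: MISS | VC [27, 5, 29]
  [8] addr=0x5b blk=11 s=3: L1-HIT | VC [27, 5, 29]
  [9] addr=0xa8 blk=21 s=1: MISS | VC [27, 5, 29, 17]
  [10] addr=0x2e blk=5 s=1: VC-HIT | VC [27, 21, 29, 17]
  [11] addr=0x5b blk=11 s=3: L1-HIT | VC [27, 21, 29, 17]
  [12] addr=0xa8 blk=21 s=1: VC-HIT | VC [27, 5, 29, 17]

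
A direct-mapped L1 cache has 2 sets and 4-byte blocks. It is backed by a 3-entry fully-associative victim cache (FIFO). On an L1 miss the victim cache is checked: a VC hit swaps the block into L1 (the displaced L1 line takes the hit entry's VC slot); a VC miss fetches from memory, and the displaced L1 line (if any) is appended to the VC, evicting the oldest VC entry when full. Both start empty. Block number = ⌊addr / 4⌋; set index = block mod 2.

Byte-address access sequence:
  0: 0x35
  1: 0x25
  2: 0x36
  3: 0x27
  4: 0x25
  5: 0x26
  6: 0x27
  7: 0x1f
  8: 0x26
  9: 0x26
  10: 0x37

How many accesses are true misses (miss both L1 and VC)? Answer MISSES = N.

MISSES = 3

  [0] addr=0x35 blk=13 s=1: MISS | VC []
  [1] addr=0x25 blk=9 s=1: MISS | VC [13]
  [2] addr=0x36 blk=13 s=1: VC-HIT | VC [9]
  [3] addr=0x27 blk=9 s=1: VC-HIT | VC [13]
  [4] addr=0x25 blk=9 s=1: L1-HIT | VC [13]
  [5] addr=0x26 blk=9 s=1: L1-HIT | VC [13]
  [6] addr=0x27 blk=9 s=1: L1-HIT | VC [13]
  [7] addr=0x1f blk=7 s=1: MISS | VC [13, 9]
  [8] addr=0x26 blk=9 s=1: VC-HIT | VC [13, 7]
  [9] addr=0x26 blk=9 s=1: L1-HIT | VC [13, 7]
  [10] addr=0x37 blk=13 s=1: VC-HIT | VC [9, 7]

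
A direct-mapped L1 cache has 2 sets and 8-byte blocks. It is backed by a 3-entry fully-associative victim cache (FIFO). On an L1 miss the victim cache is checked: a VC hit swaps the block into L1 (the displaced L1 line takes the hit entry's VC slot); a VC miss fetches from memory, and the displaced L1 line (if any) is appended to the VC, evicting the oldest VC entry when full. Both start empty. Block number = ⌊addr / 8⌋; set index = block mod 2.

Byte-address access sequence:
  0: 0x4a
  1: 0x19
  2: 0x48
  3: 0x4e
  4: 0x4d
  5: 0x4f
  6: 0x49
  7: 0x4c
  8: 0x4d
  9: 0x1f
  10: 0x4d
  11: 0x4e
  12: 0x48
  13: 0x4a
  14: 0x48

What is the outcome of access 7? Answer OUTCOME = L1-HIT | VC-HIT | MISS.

OUTCOME = L1-HIT

  [0] addr=0x4a blk=9 s=1: MISS | VC []
  [1] addr=0x19 blk=3 s=1: MISS | VC [9]
  [2] addr=0x48 blk=9 s=1: VC-HIT | VC [3]
  [3] addr=0x4e blk=9 s=1: L1-HIT | VC [3]
  [4] addr=0x4d blk=9 s=1: L1-HIT | VC [3]
  [5] addr=0x4f blk=9 s=1: L1-HIT | VC [3]
  [6] addr=0x49 blk=9 s=1: L1-HIT | VC [3]
  [7] addr=0x4c blk=9 s=1: L1-HIT | VC [3]
  [8] addr=0x4d blk=9 s=1: L1-HIT | VC [3]
  [9] addr=0x1f blk=3 s=1: VC-HIT | VC [9]
  [10] addr=0x4d blk=9 s=1: VC-HIT | VC [3]
  [11] addr=0x4e blk=9 s=1: L1-HIT | VC [3]
  [12] addr=0x48 blk=9 s=1: L1-HIT | VC [3]
  [13] addr=0x4a blk=9 s=1: L1-HIT | VC [3]
  [14] addr=0x48 blk=9 s=1: L1-HIT | VC [3]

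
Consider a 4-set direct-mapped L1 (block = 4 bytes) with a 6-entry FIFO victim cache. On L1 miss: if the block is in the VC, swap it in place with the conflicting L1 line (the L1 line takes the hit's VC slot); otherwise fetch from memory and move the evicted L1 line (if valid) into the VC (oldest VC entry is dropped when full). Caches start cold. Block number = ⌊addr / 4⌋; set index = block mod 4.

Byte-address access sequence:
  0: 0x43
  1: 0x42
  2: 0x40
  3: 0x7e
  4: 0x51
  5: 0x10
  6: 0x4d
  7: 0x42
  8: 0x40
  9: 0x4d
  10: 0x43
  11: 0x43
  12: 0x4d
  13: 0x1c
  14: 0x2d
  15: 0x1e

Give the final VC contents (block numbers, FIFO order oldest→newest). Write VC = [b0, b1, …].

VC = [4, 20, 31, 19, 11]

  [0] addr=0x43 blk=16 s=0: MISS | VC []
  [1] addr=0x42 blk=16 s=0: L1-HIT | VC []
  [2] addr=0x40 blk=16 s=0: L1-HIT | VC []
  [3] addr=0x7e blk=31 s=3: MISS | VC []
  [4] addr=0x51 blk=20 s=0: MISS | VC [16]
  [5] addr=0x10 blk=4 s=0: MISS | VC [16, 20]
  [6] addr=0x4d blk=19 s=3: MISS | VC [16, 20, 31]
  [7] addr=0x42 blk=16 s=0: VC-HIT | VC [4, 20, 31]
  [8] addr=0x40 blk=16 s=0: L1-HIT | VC [4, 20, 31]
  [9] addr=0x4d blk=19 s=3: L1-HIT | VC [4, 20, 31]
  [10] addr=0x43 blk=16 s=0: L1-HIT | VC [4, 20, 31]
  [11] addr=0x43 blk=16 s=0: L1-HIT | VC [4, 20, 31]
  [12] addr=0x4d blk=19 s=3: L1-HIT | VC [4, 20, 31]
  [13] addr=0x1c blk=7 s=3: MISS | VC [4, 20, 31, 19]
  [14] addr=0x2d blk=11 s=3: MISS | VC [4, 20, 31, 19, 7]
  [15] addr=0x1e blk=7 s=3: VC-HIT | VC [4, 20, 31, 19, 11]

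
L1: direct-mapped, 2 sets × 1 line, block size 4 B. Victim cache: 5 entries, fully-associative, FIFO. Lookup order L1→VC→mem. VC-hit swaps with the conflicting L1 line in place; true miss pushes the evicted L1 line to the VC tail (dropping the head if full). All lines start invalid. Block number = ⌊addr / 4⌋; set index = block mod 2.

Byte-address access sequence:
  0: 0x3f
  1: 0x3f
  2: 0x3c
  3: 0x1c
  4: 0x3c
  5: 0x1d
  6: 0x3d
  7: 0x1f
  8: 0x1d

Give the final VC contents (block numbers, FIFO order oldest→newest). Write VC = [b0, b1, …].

  [0] addr=0x3f blk=15 s=1: MISS | VC []
  [1] addr=0x3f blk=15 s=1: L1-HIT | VC []
  [2] addr=0x3c blk=15 s=1: L1-HIT | VC []
  [3] addr=0x1c blk=7 s=1: MISS | VC [15]
  [4] addr=0x3c blk=15 s=1: VC-HIT | VC [7]
  [5] addr=0x1d blk=7 s=1: VC-HIT | VC [15]
  [6] addr=0x3d blk=15 s=1: VC-HIT | VC [7]
  [7] addr=0x1f blk=7 s=1: VC-HIT | VC [15]
  [8] addr=0x1d blk=7 s=1: L1-HIT | VC [15]

VC = [15]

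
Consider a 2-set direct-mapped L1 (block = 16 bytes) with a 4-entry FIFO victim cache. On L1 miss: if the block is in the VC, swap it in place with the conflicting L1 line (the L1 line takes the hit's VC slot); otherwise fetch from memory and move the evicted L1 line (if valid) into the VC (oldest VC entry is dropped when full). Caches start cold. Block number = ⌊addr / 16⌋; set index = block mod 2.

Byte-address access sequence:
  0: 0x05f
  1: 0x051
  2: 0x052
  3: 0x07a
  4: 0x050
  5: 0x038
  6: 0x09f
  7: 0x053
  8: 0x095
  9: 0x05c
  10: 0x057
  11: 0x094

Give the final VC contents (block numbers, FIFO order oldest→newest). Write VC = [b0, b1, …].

#0 0x5f→b5/s1 MISS; vc=[]
#1 0x51→b5/s1 L1-HIT; vc=[]
#2 0x52→b5/s1 L1-HIT; vc=[]
#3 0x7a→b7/s1 MISS; vc=[5]
#4 0x50→b5/s1 VC-HIT; vc=[7]
#5 0x38→b3/s1 MISS; vc=[7,5]
#6 0x9f→b9/s1 MISS; vc=[7,5,3]
#7 0x53→b5/s1 VC-HIT; vc=[7,9,3]
#8 0x95→b9/s1 VC-HIT; vc=[7,5,3]
#9 0x5c→b5/s1 VC-HIT; vc=[7,9,3]
#10 0x57→b5/s1 L1-HIT; vc=[7,9,3]
#11 0x94→b9/s1 VC-HIT; vc=[7,5,3]

VC = [7, 5, 3]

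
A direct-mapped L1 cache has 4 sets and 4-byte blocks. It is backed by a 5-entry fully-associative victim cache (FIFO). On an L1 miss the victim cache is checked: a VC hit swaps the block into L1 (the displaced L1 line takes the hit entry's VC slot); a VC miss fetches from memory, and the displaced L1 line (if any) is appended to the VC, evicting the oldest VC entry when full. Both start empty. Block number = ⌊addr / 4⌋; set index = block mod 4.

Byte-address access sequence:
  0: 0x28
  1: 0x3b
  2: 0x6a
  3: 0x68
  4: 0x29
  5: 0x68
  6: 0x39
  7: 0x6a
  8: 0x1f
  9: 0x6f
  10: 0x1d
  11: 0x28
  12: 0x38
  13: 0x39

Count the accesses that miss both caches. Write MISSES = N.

  [0] addr=0x28 blk=10 s=2: MISS | VC []
  [1] addr=0x3b blk=14 s=2: MISS | VC [10]
  [2] addr=0x6a blk=26 s=2: MISS | VC [10, 14]
  [3] addr=0x68 blk=26 s=2: L1-HIT | VC [10, 14]
  [4] addr=0x29 blk=10 s=2: VC-HIT | VC [26, 14]
  [5] addr=0x68 blk=26 s=2: VC-HIT | VC [10, 14]
  [6] addr=0x39 blk=14 s=2: VC-HIT | VC [10, 26]
  [7] addr=0x6a blk=26 s=2: VC-HIT | VC [10, 14]
  [8] addr=0x1f blk=7 s=3: MISS | VC [10, 14]
  [9] addr=0x6f blk=27 s=3: MISS | VC [10, 14, 7]
  [10] addr=0x1d blk=7 s=3: VC-HIT | VC [10, 14, 27]
  [11] addr=0x28 blk=10 s=2: VC-HIT | VC [26, 14, 27]
  [12] addr=0x38 blk=14 s=2: VC-HIT | VC [26, 10, 27]
  [13] addr=0x39 blk=14 s=2: L1-HIT | VC [26, 10, 27]

MISSES = 5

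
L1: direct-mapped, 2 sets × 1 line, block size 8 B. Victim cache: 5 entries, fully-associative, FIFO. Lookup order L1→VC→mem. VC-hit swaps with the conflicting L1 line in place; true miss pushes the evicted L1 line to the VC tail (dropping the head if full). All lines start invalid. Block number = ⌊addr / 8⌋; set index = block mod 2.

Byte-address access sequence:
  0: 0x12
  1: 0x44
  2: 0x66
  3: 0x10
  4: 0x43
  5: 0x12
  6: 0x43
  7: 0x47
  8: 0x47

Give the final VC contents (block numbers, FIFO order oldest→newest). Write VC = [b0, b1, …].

#0 0x12→b2/s0 MISS; vc=[]
#1 0x44→b8/s0 MISS; vc=[2]
#2 0x66→b12/s0 MISS; vc=[2,8]
#3 0x10→b2/s0 VC-HIT; vc=[12,8]
#4 0x43→b8/s0 VC-HIT; vc=[12,2]
#5 0x12→b2/s0 VC-HIT; vc=[12,8]
#6 0x43→b8/s0 VC-HIT; vc=[12,2]
#7 0x47→b8/s0 L1-HIT; vc=[12,2]
#8 0x47→b8/s0 L1-HIT; vc=[12,2]

VC = [12, 2]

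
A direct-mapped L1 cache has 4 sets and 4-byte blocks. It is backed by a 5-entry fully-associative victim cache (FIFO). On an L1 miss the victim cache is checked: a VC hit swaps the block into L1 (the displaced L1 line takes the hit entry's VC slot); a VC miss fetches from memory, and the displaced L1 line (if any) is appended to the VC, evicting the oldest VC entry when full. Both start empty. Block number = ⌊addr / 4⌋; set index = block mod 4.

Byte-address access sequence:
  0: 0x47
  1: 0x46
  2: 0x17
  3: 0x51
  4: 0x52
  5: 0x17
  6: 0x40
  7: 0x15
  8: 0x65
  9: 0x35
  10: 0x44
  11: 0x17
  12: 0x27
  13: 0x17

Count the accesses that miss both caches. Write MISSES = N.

#0 0x47→b17/s1 MISS; vc=[]
#1 0x46→b17/s1 L1-HIT; vc=[]
#2 0x17→b5/s1 MISS; vc=[17]
#3 0x51→b20/s0 MISS; vc=[17]
#4 0x52→b20/s0 L1-HIT; vc=[17]
#5 0x17→b5/s1 L1-HIT; vc=[17]
#6 0x40→b16/s0 MISS; vc=[17,20]
#7 0x15→b5/s1 L1-HIT; vc=[17,20]
#8 0x65→b25/s1 MISS; vc=[17,20,5]
#9 0x35→b13/s1 MISS; vc=[17,20,5,25]
#10 0x44→b17/s1 VC-HIT; vc=[13,20,5,25]
#11 0x17→b5/s1 VC-HIT; vc=[13,20,17,25]
#12 0x27→b9/s1 MISS; vc=[13,20,17,25,5]
#13 0x17→b5/s1 VC-HIT; vc=[13,20,17,25,9]

MISSES = 7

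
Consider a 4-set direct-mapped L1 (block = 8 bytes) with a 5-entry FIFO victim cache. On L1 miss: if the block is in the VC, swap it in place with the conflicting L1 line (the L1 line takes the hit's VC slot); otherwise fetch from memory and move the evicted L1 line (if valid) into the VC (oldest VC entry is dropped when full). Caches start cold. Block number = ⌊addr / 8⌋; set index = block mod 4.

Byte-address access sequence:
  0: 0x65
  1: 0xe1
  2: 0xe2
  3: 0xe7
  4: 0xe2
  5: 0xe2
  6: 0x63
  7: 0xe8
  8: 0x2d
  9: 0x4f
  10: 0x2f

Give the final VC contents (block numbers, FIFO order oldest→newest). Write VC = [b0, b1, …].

#0 0x65→b12/s0 MISS; vc=[]
#1 0xe1→b28/s0 MISS; vc=[12]
#2 0xe2→b28/s0 L1-HIT; vc=[12]
#3 0xe7→b28/s0 L1-HIT; vc=[12]
#4 0xe2→b28/s0 L1-HIT; vc=[12]
#5 0xe2→b28/s0 L1-HIT; vc=[12]
#6 0x63→b12/s0 VC-HIT; vc=[28]
#7 0xe8→b29/s1 MISS; vc=[28]
#8 0x2d→b5/s1 MISS; vc=[28,29]
#9 0x4f→b9/s1 MISS; vc=[28,29,5]
#10 0x2f→b5/s1 VC-HIT; vc=[28,29,9]

VC = [28, 29, 9]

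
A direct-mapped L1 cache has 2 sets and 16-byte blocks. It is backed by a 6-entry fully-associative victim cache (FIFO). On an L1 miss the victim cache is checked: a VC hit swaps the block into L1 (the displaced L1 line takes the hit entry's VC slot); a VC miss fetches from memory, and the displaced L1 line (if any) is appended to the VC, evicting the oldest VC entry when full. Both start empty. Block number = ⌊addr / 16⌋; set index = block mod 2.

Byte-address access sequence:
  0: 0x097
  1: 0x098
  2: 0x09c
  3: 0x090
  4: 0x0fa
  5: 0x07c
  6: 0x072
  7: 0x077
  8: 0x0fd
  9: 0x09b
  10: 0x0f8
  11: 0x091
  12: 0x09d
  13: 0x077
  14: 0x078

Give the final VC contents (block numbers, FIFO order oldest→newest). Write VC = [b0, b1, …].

VC = [15, 9]

0: 0x97 (blk 9, set 1) → MISS  vc=[]
1: 0x98 (blk 9, set 1) → L1-HIT  vc=[]
2: 0x9c (blk 9, set 1) → L1-HIT  vc=[]
3: 0x90 (blk 9, set 1) → L1-HIT  vc=[]
4: 0xfa (blk 15, set 1) → MISS  vc=[9]
5: 0x7c (blk 7, set 1) → MISS  vc=[9, 15]
6: 0x72 (blk 7, set 1) → L1-HIT  vc=[9, 15]
7: 0x77 (blk 7, set 1) → L1-HIT  vc=[9, 15]
8: 0xfd (blk 15, set 1) → VC-HIT  vc=[9, 7]
9: 0x9b (blk 9, set 1) → VC-HIT  vc=[15, 7]
10: 0xf8 (blk 15, set 1) → VC-HIT  vc=[9, 7]
11: 0x91 (blk 9, set 1) → VC-HIT  vc=[15, 7]
12: 0x9d (blk 9, set 1) → L1-HIT  vc=[15, 7]
13: 0x77 (blk 7, set 1) → VC-HIT  vc=[15, 9]
14: 0x78 (blk 7, set 1) → L1-HIT  vc=[15, 9]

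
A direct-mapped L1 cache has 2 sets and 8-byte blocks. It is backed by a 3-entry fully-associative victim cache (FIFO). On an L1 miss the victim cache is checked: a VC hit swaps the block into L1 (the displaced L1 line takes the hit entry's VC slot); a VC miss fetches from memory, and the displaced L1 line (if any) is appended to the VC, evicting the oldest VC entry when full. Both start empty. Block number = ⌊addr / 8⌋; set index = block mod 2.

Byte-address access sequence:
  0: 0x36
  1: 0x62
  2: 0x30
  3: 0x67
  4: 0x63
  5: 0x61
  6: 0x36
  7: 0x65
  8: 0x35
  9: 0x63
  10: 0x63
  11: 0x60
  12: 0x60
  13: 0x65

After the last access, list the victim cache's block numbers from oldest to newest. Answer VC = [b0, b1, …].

  [0] addr=0x36 blk=6 s=0: MISS | VC []
  [1] addr=0x62 blk=12 s=0: MISS | VC [6]
  [2] addr=0x30 blk=6 s=0: VC-HIT | VC [12]
  [3] addr=0x67 blk=12 s=0: VC-HIT | VC [6]
  [4] addr=0x63 blk=12 s=0: L1-HIT | VC [6]
  [5] addr=0x61 blk=12 s=0: L1-HIT | VC [6]
  [6] addr=0x36 blk=6 s=0: VC-HIT | VC [12]
  [7] addr=0x65 blk=12 s=0: VC-HIT | VC [6]
  [8] addr=0x35 blk=6 s=0: VC-HIT | VC [12]
  [9] addr=0x63 blk=12 s=0: VC-HIT | VC [6]
  [10] addr=0x63 blk=12 s=0: L1-HIT | VC [6]
  [11] addr=0x60 blk=12 s=0: L1-HIT | VC [6]
  [12] addr=0x60 blk=12 s=0: L1-HIT | VC [6]
  [13] addr=0x65 blk=12 s=0: L1-HIT | VC [6]

VC = [6]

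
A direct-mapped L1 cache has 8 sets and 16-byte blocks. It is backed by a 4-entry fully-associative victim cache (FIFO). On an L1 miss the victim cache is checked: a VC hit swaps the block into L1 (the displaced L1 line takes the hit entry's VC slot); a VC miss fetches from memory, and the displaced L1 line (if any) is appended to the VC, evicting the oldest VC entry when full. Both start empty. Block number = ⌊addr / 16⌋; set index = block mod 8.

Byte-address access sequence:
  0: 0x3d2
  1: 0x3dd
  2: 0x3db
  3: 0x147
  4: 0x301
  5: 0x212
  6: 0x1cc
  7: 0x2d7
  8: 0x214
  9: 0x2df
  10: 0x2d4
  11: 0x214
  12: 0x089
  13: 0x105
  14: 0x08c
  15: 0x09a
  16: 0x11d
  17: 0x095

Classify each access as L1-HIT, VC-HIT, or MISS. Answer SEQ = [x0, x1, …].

SEQ = [MISS, L1-HIT, L1-HIT, MISS, MISS, MISS, MISS, MISS, L1-HIT, L1-HIT, L1-HIT, L1-HIT, MISS, MISS, VC-HIT, MISS, MISS, VC-HIT]

  [0] addr=0x3d2 blk=61 s=5: MISS | VC []
  [1] addr=0x3dd blk=61 s=5: L1-HIT | VC []
  [2] addr=0x3db blk=61 s=5: L1-HIT | VC []
  [3] addr=0x147 blk=20 s=4: MISS | VC []
  [4] addr=0x301 blk=48 s=0: MISS | VC []
  [5] addr=0x212 blk=33 s=1: MISS | VC []
  [6] addr=0x1cc blk=28 s=4: MISS | VC [20]
  [7] addr=0x2d7 blk=45 s=5: MISS | VC [20, 61]
  [8] addr=0x214 blk=33 s=1: L1-HIT | VC [20, 61]
  [9] addr=0x2df blk=45 s=5: L1-HIT | VC [20, 61]
  [10] addr=0x2d4 blk=45 s=5: L1-HIT | VC [20, 61]
  [11] addr=0x214 blk=33 s=1: L1-HIT | VC [20, 61]
  [12] addr=0x89 blk=8 s=0: MISS | VC [20, 61, 48]
  [13] addr=0x105 blk=16 s=0: MISS | VC [20, 61, 48, 8]
  [14] addr=0x8c blk=8 s=0: VC-HIT | VC [20, 61, 48, 16]
  [15] addr=0x9a blk=9 s=1: MISS | VC [61, 48, 16, 33]
  [16] addr=0x11d blk=17 s=1: MISS | VC [48, 16, 33, 9]
  [17] addr=0x95 blk=9 s=1: VC-HIT | VC [48, 16, 33, 17]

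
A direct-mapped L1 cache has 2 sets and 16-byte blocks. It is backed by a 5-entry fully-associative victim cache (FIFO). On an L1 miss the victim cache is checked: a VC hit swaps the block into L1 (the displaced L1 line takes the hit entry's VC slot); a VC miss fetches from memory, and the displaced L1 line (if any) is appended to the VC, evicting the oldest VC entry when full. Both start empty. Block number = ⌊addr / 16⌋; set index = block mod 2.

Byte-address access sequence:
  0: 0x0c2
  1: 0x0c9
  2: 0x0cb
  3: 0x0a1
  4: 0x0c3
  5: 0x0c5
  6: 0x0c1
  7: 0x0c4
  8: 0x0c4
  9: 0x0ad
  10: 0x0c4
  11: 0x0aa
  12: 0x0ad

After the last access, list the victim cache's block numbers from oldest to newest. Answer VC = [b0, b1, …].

0: 0xc2 (blk 12, set 0) → MISS  vc=[]
1: 0xc9 (blk 12, set 0) → L1-HIT  vc=[]
2: 0xcb (blk 12, set 0) → L1-HIT  vc=[]
3: 0xa1 (blk 10, set 0) → MISS  vc=[12]
4: 0xc3 (blk 12, set 0) → VC-HIT  vc=[10]
5: 0xc5 (blk 12, set 0) → L1-HIT  vc=[10]
6: 0xc1 (blk 12, set 0) → L1-HIT  vc=[10]
7: 0xc4 (blk 12, set 0) → L1-HIT  vc=[10]
8: 0xc4 (blk 12, set 0) → L1-HIT  vc=[10]
9: 0xad (blk 10, set 0) → VC-HIT  vc=[12]
10: 0xc4 (blk 12, set 0) → VC-HIT  vc=[10]
11: 0xaa (blk 10, set 0) → VC-HIT  vc=[12]
12: 0xad (blk 10, set 0) → L1-HIT  vc=[12]

VC = [12]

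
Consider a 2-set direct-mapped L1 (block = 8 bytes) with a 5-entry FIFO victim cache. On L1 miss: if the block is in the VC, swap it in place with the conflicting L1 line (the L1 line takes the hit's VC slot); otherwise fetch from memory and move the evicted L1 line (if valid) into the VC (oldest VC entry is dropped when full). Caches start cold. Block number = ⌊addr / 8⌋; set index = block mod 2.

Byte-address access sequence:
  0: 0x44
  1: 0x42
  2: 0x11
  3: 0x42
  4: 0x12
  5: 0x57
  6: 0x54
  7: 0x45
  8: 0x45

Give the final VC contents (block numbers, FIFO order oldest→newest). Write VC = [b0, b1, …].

#0 0x44→b8/s0 MISS; vc=[]
#1 0x42→b8/s0 L1-HIT; vc=[]
#2 0x11→b2/s0 MISS; vc=[8]
#3 0x42→b8/s0 VC-HIT; vc=[2]
#4 0x12→b2/s0 VC-HIT; vc=[8]
#5 0x57→b10/s0 MISS; vc=[8,2]
#6 0x54→b10/s0 L1-HIT; vc=[8,2]
#7 0x45→b8/s0 VC-HIT; vc=[10,2]
#8 0x45→b8/s0 L1-HIT; vc=[10,2]

VC = [10, 2]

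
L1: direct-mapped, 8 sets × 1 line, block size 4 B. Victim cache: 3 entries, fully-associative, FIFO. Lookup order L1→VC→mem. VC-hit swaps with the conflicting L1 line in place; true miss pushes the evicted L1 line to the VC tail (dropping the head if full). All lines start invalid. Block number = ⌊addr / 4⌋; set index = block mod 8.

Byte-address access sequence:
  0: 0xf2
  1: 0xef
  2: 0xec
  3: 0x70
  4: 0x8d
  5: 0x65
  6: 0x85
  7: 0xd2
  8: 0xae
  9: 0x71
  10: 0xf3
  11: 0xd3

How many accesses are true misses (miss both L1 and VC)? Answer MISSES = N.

MISSES = 9

  [0] addr=0xf2 blk=60 s=4: MISS | VC []
  [1] addr=0xef blk=59 s=3: MISS | VC []
  [2] addr=0xec blk=59 s=3: L1-HIT | VC []
  [3] addr=0x70 blk=28 s=4: MISS | VC [60]
  [4] addr=0x8d blk=35 s=3: MISS | VC [60, 59]
  [5] addr=0x65 blk=25 s=1: MISS | VC [60, 59]
  [6] addr=0x85 blk=33 s=1: MISS | VC [60, 59, 25]
  [7] addr=0xd2 blk=52 s=4: MISS | VC [59, 25, 28]
  [8] addr=0xae blk=43 s=3: MISS | VC [25, 28, 35]
  [9] addr=0x71 blk=28 s=4: VC-HIT | VC [25, 52, 35]
  [10] addr=0xf3 blk=60 s=4: MISS | VC [52, 35, 28]
  [11] addr=0xd3 blk=52 s=4: VC-HIT | VC [60, 35, 28]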